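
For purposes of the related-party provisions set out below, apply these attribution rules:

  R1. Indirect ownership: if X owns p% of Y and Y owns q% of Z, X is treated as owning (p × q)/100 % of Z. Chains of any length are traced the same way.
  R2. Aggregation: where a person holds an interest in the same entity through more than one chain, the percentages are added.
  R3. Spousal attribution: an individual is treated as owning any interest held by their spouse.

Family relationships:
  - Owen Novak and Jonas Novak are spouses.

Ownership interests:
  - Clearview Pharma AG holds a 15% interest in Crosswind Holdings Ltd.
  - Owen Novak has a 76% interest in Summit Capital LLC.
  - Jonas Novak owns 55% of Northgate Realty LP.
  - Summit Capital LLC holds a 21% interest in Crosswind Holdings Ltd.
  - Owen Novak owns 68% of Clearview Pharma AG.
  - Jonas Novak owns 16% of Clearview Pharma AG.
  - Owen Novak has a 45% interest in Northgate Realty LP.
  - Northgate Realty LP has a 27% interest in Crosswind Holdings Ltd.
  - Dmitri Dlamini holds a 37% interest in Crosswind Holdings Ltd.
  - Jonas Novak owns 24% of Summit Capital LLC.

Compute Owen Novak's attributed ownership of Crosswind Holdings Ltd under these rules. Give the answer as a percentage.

By spousal attribution (R3), Owen Novak is treated as also owning Jonas Novak's interest in Northgate Realty LP, giving 45% + 55% = 100%.
By spousal attribution (R3), Owen Novak is treated as also owning Jonas Novak's interest in Summit Capital LLC, giving 76% + 24% = 100%.
By spousal attribution (R3), Owen Novak is treated as also owning Jonas Novak's interest in Clearview Pharma AG, giving 68% + 16% = 84%.
Chain via Northgate Realty LP (R1): 100% × 27% = 27% of Crosswind Holdings Ltd.
Chain via Summit Capital LLC (R1): 100% × 21% = 21% of Crosswind Holdings Ltd.
Chain via Clearview Pharma AG (R1): 84% × 15% = 12.6% of Crosswind Holdings Ltd.
Aggregating (R2): 27% + 21% + 12.6% = 60.6%.

60.6%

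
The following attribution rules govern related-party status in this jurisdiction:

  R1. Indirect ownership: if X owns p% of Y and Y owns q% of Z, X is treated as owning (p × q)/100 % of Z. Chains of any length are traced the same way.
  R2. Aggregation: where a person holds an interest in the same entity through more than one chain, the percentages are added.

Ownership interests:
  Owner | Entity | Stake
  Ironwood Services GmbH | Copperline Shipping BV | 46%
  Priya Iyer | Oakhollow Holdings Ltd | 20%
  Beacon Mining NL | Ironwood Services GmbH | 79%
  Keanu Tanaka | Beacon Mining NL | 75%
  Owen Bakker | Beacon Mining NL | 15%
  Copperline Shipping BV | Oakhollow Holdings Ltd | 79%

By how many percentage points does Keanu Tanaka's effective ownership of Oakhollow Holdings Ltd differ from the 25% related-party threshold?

Chain via Beacon Mining NL → Ironwood Services GmbH → Copperline Shipping BV (R1): 75% × 79% × 46% × 79% = 21.53145% of Oakhollow Holdings Ltd.
21.53145% falls short of the 25% threshold by 3.46855 percentage points.

3.46855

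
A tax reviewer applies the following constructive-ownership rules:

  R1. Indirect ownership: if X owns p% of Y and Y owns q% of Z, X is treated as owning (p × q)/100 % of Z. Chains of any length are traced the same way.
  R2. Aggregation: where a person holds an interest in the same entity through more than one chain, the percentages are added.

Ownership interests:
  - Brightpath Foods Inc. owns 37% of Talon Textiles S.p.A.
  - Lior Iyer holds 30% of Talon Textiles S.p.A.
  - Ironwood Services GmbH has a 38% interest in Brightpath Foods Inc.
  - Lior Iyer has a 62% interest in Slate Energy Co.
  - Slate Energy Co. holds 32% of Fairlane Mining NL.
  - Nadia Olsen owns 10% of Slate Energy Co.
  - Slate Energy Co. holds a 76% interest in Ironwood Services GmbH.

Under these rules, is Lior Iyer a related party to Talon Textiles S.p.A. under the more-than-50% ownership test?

Chain via Slate Energy Co. → Ironwood Services GmbH → Brightpath Foods Inc. (R1): 62% × 76% × 38% × 37% = 6.625072% of Talon Textiles S.p.A.
Direct interest in Talon Textiles S.p.A: 30%.
Aggregating (R2): 6.625072% + 30% = 36.625072%.
36.625072% does not exceed the 50% threshold, so Lior is not a related party to Talon Textiles S.p.A.

No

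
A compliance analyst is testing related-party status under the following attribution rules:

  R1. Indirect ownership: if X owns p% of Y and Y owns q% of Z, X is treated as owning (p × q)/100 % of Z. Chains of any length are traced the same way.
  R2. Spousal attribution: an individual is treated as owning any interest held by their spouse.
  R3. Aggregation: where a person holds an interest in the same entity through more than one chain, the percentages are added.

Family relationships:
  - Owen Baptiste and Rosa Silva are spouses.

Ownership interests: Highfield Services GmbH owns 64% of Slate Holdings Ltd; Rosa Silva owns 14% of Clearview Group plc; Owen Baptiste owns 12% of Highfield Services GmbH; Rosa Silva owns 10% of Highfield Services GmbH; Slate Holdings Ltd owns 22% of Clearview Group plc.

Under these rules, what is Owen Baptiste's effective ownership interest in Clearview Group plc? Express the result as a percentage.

17.0976%

By spousal attribution (R2), Owen Baptiste is treated as also owning Rosa Silva's interest in Highfield Services GmbH, giving 12% + 10% = 22%.
By spousal attribution (R2), Owen Baptiste is treated as owning Rosa Silva's 14% interest in Clearview Group plc.
Chain via Highfield Services GmbH → Slate Holdings Ltd (R1): 22% × 64% × 22% = 3.0976% of Clearview Group plc.
Direct interest in Clearview Group plc: 14%.
Aggregating (R3): 3.0976% + 14% = 17.0976%.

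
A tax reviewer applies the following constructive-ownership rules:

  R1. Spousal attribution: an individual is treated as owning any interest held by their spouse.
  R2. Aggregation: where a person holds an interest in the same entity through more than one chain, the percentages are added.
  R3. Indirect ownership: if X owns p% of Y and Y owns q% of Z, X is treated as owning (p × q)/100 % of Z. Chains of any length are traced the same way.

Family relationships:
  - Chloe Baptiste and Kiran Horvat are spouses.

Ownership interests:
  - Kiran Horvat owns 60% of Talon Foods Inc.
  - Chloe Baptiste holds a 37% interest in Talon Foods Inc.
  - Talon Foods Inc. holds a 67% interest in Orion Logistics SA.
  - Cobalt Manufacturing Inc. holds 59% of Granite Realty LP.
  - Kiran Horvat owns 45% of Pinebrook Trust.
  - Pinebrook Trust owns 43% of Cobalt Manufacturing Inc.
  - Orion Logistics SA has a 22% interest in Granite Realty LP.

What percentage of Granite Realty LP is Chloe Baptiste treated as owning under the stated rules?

By spousal attribution (R1), Chloe Baptiste is treated as also owning Kiran Horvat's interest in Talon Foods Inc, giving 37% + 60% = 97%.
By spousal attribution (R1), Chloe Baptiste is treated as owning Kiran Horvat's 45% interest in Pinebrook Trust.
Chain via Talon Foods Inc. → Orion Logistics SA (R3): 97% × 67% × 22% = 14.2978% of Granite Realty LP.
Chain via Pinebrook Trust → Cobalt Manufacturing Inc. (R3): 45% × 43% × 59% = 11.4165% of Granite Realty LP.
Aggregating (R2): 14.2978% + 11.4165% = 25.7143%.

25.7143%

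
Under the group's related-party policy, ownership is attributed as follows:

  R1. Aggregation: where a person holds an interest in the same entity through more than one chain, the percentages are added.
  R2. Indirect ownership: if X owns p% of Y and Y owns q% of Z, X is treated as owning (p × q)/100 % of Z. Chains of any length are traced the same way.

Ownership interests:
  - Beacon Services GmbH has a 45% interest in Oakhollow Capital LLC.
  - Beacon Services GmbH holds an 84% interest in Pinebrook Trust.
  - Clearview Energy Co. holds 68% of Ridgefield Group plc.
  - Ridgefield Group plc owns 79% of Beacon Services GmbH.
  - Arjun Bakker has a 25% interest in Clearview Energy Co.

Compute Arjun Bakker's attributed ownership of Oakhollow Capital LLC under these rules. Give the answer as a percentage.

6.0435%

Chain via Clearview Energy Co. → Ridgefield Group plc → Beacon Services GmbH (R2): 25% × 68% × 79% × 45% = 6.0435% of Oakhollow Capital LLC.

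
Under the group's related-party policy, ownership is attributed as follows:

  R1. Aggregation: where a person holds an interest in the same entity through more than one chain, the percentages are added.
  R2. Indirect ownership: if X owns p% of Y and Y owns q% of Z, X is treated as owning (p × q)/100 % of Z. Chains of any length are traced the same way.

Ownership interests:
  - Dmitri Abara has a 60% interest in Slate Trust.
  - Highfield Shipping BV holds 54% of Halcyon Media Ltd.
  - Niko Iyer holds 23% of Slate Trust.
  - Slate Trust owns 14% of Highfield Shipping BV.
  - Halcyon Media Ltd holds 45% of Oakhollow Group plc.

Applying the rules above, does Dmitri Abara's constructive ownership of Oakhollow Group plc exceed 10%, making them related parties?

Chain via Slate Trust → Highfield Shipping BV → Halcyon Media Ltd (R2): 60% × 14% × 54% × 45% = 2.0412% of Oakhollow Group plc.
2.0412% does not exceed the 10% threshold, so Dmitri is not a related party to Oakhollow Group plc.

No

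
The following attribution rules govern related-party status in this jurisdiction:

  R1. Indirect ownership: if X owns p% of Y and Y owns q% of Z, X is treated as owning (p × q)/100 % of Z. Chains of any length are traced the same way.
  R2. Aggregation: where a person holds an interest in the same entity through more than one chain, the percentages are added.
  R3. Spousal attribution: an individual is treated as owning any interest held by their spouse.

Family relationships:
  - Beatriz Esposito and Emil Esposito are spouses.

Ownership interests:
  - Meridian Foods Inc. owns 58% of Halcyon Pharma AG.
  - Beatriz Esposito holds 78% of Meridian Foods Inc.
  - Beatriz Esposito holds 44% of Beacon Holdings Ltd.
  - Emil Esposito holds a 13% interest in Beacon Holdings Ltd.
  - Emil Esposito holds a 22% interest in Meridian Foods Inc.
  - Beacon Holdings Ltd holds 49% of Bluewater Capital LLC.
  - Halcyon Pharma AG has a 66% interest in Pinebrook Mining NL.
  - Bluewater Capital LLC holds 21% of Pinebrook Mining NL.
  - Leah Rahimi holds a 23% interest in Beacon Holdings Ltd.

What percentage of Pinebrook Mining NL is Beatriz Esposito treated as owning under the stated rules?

By spousal attribution (R3), Beatriz Esposito is treated as also owning Emil Esposito's interest in Meridian Foods Inc, giving 78% + 22% = 100%.
By spousal attribution (R3), Beatriz Esposito is treated as also owning Emil Esposito's interest in Beacon Holdings Ltd, giving 44% + 13% = 57%.
Chain via Meridian Foods Inc. → Halcyon Pharma AG (R1): 100% × 58% × 66% = 38.28% of Pinebrook Mining NL.
Chain via Beacon Holdings Ltd → Bluewater Capital LLC (R1): 57% × 49% × 21% = 5.8653% of Pinebrook Mining NL.
Aggregating (R2): 38.28% + 5.8653% = 44.1453%.

44.1453%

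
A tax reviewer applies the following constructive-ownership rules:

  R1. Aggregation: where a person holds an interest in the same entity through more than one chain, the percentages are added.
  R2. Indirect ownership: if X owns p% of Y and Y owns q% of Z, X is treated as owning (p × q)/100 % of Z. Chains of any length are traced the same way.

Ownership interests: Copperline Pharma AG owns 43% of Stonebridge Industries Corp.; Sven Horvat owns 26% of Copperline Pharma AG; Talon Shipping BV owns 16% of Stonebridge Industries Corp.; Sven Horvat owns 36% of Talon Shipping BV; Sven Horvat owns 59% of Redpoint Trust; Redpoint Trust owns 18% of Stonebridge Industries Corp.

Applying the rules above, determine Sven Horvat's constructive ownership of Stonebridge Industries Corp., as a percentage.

27.56%

Chain via Talon Shipping BV (R2): 36% × 16% = 5.76% of Stonebridge Industries Corp.
Chain via Redpoint Trust (R2): 59% × 18% = 10.62% of Stonebridge Industries Corp.
Chain via Copperline Pharma AG (R2): 26% × 43% = 11.18% of Stonebridge Industries Corp.
Aggregating (R1): 5.76% + 10.62% + 11.18% = 27.56%.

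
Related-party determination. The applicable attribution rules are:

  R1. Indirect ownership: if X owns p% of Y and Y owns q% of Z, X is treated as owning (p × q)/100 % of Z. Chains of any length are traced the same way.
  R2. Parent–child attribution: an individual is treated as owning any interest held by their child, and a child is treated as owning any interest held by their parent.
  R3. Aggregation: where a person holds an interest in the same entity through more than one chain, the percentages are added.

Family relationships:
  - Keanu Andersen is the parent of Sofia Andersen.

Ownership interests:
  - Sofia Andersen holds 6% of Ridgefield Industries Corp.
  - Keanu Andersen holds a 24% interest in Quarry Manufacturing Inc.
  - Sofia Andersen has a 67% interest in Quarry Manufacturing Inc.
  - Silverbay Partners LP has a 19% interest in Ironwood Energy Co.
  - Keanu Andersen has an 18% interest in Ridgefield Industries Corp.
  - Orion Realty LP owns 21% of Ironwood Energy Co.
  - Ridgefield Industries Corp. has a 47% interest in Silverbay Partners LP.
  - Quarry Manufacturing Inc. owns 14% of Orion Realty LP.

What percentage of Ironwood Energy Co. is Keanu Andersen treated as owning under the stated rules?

4.8186%

By parent–child attribution (R2), Keanu Andersen is treated as also owning Sofia Andersen's interest in Ridgefield Industries Corp, giving 18% + 6% = 24%.
By parent–child attribution (R2), Keanu Andersen is treated as also owning Sofia Andersen's interest in Quarry Manufacturing Inc, giving 24% + 67% = 91%.
Chain via Ridgefield Industries Corp. → Silverbay Partners LP (R1): 24% × 47% × 19% = 2.1432% of Ironwood Energy Co.
Chain via Quarry Manufacturing Inc. → Orion Realty LP (R1): 91% × 14% × 21% = 2.6754% of Ironwood Energy Co.
Aggregating (R3): 2.1432% + 2.6754% = 4.8186%.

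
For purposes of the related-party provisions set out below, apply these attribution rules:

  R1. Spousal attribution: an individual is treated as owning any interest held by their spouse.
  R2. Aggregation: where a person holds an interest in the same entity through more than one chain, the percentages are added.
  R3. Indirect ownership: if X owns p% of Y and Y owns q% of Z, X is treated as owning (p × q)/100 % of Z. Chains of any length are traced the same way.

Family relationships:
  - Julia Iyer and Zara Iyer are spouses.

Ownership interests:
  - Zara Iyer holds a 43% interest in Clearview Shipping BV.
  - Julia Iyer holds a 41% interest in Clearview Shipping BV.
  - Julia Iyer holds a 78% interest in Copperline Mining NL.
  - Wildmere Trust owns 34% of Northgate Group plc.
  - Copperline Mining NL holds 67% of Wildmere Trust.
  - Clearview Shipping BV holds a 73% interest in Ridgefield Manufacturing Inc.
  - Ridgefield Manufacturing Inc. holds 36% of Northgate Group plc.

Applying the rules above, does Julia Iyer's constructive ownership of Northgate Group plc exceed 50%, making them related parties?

By spousal attribution (R1), Julia Iyer is treated as also owning Zara Iyer's interest in Clearview Shipping BV, giving 41% + 43% = 84%.
Chain via Clearview Shipping BV → Ridgefield Manufacturing Inc. (R3): 84% × 73% × 36% = 22.0752% of Northgate Group plc.
Chain via Copperline Mining NL → Wildmere Trust (R3): 78% × 67% × 34% = 17.7684% of Northgate Group plc.
Aggregating (R2): 22.0752% + 17.7684% = 39.8436%.
39.8436% does not exceed the 50% threshold, so Julia is not a related party to Northgate Group plc.

No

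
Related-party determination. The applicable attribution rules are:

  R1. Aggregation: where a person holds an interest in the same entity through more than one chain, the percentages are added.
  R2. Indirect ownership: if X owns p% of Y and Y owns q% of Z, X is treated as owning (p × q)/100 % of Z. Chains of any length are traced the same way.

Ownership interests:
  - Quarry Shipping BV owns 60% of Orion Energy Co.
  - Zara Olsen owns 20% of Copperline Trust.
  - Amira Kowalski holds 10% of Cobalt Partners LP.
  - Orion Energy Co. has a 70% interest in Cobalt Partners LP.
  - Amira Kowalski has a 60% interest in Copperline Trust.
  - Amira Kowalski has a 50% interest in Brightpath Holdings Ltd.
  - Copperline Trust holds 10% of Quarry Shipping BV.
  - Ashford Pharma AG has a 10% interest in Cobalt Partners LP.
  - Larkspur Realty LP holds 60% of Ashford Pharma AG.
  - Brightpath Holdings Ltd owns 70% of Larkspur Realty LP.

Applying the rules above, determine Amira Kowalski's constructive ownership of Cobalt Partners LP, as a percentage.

14.62%

Chain via Brightpath Holdings Ltd → Larkspur Realty LP → Ashford Pharma AG (R2): 50% × 70% × 60% × 10% = 2.1% of Cobalt Partners LP.
Chain via Copperline Trust → Quarry Shipping BV → Orion Energy Co. (R2): 60% × 10% × 60% × 70% = 2.52% of Cobalt Partners LP.
Direct interest in Cobalt Partners LP: 10%.
Aggregating (R1): 2.1% + 2.52% + 10% = 14.62%.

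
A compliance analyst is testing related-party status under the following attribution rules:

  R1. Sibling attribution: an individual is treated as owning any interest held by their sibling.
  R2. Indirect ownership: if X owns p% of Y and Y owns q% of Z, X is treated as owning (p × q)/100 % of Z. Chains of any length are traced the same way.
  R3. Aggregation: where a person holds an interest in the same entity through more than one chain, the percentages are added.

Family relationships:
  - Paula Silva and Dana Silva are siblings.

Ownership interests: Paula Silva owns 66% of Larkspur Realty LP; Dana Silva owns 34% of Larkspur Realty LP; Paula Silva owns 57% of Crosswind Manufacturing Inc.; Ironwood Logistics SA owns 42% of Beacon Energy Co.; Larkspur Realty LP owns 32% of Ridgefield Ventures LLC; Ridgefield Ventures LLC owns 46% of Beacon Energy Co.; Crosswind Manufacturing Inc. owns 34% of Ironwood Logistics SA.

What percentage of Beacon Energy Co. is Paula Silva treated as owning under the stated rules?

22.8596%

By sibling attribution (R1), Paula Silva is treated as also owning Dana Silva's interest in Larkspur Realty LP, giving 66% + 34% = 100%.
Chain via Larkspur Realty LP → Ridgefield Ventures LLC (R2): 100% × 32% × 46% = 14.72% of Beacon Energy Co.
Chain via Crosswind Manufacturing Inc. → Ironwood Logistics SA (R2): 57% × 34% × 42% = 8.1396% of Beacon Energy Co.
Aggregating (R3): 14.72% + 8.1396% = 22.8596%.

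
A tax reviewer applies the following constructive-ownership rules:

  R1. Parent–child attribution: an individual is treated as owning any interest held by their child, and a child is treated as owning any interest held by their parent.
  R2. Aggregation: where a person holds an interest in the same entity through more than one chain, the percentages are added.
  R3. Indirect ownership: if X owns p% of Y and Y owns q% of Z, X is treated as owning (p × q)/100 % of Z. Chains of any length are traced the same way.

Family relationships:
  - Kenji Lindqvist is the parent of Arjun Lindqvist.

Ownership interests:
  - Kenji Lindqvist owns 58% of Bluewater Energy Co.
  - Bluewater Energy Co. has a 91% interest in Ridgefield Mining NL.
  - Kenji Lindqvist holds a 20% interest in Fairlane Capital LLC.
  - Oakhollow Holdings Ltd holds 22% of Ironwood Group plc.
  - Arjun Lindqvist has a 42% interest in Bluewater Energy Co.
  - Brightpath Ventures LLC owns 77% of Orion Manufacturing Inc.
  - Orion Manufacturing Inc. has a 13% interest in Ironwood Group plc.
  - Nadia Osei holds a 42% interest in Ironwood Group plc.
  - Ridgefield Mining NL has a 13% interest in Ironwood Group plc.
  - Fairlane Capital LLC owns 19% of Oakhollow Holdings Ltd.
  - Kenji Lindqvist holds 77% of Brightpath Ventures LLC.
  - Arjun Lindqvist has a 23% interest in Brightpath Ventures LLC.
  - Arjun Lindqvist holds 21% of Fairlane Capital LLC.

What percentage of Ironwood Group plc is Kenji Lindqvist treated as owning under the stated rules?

23.5538%

By parent–child attribution (R1), Kenji Lindqvist is treated as also owning Arjun Lindqvist's interest in Brightpath Ventures LLC, giving 77% + 23% = 100%.
By parent–child attribution (R1), Kenji Lindqvist is treated as also owning Arjun Lindqvist's interest in Bluewater Energy Co, giving 58% + 42% = 100%.
By parent–child attribution (R1), Kenji Lindqvist is treated as also owning Arjun Lindqvist's interest in Fairlane Capital LLC, giving 20% + 21% = 41%.
Chain via Brightpath Ventures LLC → Orion Manufacturing Inc. (R3): 100% × 77% × 13% = 10.01% of Ironwood Group plc.
Chain via Bluewater Energy Co. → Ridgefield Mining NL (R3): 100% × 91% × 13% = 11.83% of Ironwood Group plc.
Chain via Fairlane Capital LLC → Oakhollow Holdings Ltd (R3): 41% × 19% × 22% = 1.7138% of Ironwood Group plc.
Aggregating (R2): 10.01% + 11.83% + 1.7138% = 23.5538%.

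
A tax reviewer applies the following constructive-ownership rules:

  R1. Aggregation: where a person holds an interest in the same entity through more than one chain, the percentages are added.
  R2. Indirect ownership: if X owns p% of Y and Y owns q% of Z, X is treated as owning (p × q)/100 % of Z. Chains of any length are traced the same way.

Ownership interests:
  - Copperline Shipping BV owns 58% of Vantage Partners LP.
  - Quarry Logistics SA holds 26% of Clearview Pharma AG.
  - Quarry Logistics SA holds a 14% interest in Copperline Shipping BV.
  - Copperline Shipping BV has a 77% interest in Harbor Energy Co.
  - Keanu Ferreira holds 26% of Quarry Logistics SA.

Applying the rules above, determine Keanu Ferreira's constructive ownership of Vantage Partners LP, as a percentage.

2.1112%

Chain via Quarry Logistics SA → Copperline Shipping BV (R2): 26% × 14% × 58% = 2.1112% of Vantage Partners LP.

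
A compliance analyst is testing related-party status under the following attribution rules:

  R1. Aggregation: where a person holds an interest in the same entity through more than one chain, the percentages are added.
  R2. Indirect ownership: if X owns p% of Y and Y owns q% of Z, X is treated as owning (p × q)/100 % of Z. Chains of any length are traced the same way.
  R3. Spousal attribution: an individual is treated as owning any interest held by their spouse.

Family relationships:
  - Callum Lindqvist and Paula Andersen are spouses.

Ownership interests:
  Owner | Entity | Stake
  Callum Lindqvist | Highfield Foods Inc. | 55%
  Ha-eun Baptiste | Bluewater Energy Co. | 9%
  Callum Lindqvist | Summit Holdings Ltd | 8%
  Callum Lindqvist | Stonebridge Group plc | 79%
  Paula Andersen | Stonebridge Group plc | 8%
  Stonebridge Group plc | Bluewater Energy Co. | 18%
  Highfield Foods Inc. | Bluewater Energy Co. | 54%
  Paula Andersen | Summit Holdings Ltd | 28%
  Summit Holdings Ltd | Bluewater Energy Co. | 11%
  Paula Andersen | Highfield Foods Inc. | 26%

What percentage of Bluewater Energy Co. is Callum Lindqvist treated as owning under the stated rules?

63.36%

By spousal attribution (R3), Callum Lindqvist is treated as also owning Paula Andersen's interest in Highfield Foods Inc, giving 55% + 26% = 81%.
By spousal attribution (R3), Callum Lindqvist is treated as also owning Paula Andersen's interest in Summit Holdings Ltd, giving 8% + 28% = 36%.
By spousal attribution (R3), Callum Lindqvist is treated as also owning Paula Andersen's interest in Stonebridge Group plc, giving 79% + 8% = 87%.
Chain via Highfield Foods Inc. (R2): 81% × 54% = 43.74% of Bluewater Energy Co.
Chain via Summit Holdings Ltd (R2): 36% × 11% = 3.96% of Bluewater Energy Co.
Chain via Stonebridge Group plc (R2): 87% × 18% = 15.66% of Bluewater Energy Co.
Aggregating (R1): 43.74% + 3.96% + 15.66% = 63.36%.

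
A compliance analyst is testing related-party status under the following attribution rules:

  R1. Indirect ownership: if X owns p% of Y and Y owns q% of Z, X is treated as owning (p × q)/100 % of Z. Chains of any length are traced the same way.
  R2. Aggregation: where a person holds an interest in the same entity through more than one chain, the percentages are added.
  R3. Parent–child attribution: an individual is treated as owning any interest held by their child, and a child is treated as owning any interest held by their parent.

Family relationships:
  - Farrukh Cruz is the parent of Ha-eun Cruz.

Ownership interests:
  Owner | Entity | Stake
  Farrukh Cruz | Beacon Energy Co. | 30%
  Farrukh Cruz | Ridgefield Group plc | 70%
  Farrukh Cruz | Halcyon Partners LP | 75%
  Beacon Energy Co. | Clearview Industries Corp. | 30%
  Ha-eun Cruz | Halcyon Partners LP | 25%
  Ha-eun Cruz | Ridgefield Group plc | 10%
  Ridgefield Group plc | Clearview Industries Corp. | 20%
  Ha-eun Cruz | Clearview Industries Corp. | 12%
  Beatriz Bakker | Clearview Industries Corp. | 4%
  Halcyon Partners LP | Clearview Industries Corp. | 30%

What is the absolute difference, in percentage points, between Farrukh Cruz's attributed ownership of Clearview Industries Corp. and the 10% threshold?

By parent–child attribution (R3), Farrukh Cruz is treated as also owning Ha-eun Cruz's interest in Halcyon Partners LP, giving 75% + 25% = 100%.
By parent–child attribution (R3), Farrukh Cruz is treated as also owning Ha-eun Cruz's interest in Ridgefield Group plc, giving 70% + 10% = 80%.
By parent–child attribution (R3), Farrukh Cruz is treated as owning Ha-eun Cruz's 12% interest in Clearview Industries Corp.
Chain via Beacon Energy Co. (R1): 30% × 30% = 9% of Clearview Industries Corp.
Chain via Halcyon Partners LP (R1): 100% × 30% = 30% of Clearview Industries Corp.
Chain via Ridgefield Group plc (R1): 80% × 20% = 16% of Clearview Industries Corp.
Direct interest in Clearview Industries Corp: 12%.
Aggregating (R2): 9% + 30% + 16% + 12% = 67%.
67% exceeds the 10% threshold by 57 percentage points.

57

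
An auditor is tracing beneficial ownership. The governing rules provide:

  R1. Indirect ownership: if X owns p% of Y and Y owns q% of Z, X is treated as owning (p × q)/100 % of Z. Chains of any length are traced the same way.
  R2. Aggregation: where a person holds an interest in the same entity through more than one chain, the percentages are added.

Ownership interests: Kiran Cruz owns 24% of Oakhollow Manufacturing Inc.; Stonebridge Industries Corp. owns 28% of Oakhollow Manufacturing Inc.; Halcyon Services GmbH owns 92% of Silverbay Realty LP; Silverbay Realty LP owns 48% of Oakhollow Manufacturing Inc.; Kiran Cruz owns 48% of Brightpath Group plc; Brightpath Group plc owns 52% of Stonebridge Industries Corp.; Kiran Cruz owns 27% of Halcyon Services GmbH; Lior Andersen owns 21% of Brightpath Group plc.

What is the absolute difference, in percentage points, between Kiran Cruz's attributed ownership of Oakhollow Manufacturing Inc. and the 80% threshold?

Chain via Brightpath Group plc → Stonebridge Industries Corp. (R1): 48% × 52% × 28% = 6.9888% of Oakhollow Manufacturing Inc.
Chain via Halcyon Services GmbH → Silverbay Realty LP (R1): 27% × 92% × 48% = 11.9232% of Oakhollow Manufacturing Inc.
Direct interest in Oakhollow Manufacturing Inc: 24%.
Aggregating (R2): 6.9888% + 11.9232% + 24% = 42.912%.
42.912% falls short of the 80% threshold by 37.088 percentage points.

37.088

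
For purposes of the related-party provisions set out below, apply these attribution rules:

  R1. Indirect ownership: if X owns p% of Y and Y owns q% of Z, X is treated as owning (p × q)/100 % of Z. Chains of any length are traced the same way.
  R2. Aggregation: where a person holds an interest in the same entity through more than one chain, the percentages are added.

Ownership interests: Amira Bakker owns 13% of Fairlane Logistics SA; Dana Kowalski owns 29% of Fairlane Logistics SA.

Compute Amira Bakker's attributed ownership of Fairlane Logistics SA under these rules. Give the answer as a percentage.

Direct interest in Fairlane Logistics SA: 13%.

13%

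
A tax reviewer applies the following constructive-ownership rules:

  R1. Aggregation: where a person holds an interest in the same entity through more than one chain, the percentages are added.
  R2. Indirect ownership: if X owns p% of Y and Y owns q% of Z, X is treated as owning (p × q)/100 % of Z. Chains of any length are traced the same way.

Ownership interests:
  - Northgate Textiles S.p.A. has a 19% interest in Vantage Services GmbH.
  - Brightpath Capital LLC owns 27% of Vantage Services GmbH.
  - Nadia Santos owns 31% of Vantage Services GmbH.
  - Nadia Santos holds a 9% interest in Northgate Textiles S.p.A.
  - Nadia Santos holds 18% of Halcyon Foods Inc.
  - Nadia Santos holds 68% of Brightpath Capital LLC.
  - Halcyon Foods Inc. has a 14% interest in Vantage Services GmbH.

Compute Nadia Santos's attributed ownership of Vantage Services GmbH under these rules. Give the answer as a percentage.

Chain via Halcyon Foods Inc. (R2): 18% × 14% = 2.52% of Vantage Services GmbH.
Chain via Northgate Textiles S.p.A. (R2): 9% × 19% = 1.71% of Vantage Services GmbH.
Chain via Brightpath Capital LLC (R2): 68% × 27% = 18.36% of Vantage Services GmbH.
Direct interest in Vantage Services GmbH: 31%.
Aggregating (R1): 2.52% + 1.71% + 18.36% + 31% = 53.59%.

53.59%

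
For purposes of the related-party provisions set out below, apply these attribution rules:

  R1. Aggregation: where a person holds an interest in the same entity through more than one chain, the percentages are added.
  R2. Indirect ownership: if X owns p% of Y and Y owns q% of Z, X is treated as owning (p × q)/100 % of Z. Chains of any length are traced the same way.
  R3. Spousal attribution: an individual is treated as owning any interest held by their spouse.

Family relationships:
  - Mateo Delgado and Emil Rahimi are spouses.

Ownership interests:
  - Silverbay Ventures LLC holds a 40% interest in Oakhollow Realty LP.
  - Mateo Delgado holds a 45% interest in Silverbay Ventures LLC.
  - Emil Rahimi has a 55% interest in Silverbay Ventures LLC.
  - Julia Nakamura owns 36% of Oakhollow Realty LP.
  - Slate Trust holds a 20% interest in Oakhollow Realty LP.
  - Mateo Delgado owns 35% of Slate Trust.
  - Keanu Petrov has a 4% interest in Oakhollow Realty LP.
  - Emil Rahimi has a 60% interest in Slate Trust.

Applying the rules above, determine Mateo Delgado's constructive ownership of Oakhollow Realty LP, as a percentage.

59%

By spousal attribution (R3), Mateo Delgado is treated as also owning Emil Rahimi's interest in Silverbay Ventures LLC, giving 45% + 55% = 100%.
By spousal attribution (R3), Mateo Delgado is treated as also owning Emil Rahimi's interest in Slate Trust, giving 35% + 60% = 95%.
Chain via Silverbay Ventures LLC (R2): 100% × 40% = 40% of Oakhollow Realty LP.
Chain via Slate Trust (R2): 95% × 20% = 19% of Oakhollow Realty LP.
Aggregating (R1): 40% + 19% = 59%.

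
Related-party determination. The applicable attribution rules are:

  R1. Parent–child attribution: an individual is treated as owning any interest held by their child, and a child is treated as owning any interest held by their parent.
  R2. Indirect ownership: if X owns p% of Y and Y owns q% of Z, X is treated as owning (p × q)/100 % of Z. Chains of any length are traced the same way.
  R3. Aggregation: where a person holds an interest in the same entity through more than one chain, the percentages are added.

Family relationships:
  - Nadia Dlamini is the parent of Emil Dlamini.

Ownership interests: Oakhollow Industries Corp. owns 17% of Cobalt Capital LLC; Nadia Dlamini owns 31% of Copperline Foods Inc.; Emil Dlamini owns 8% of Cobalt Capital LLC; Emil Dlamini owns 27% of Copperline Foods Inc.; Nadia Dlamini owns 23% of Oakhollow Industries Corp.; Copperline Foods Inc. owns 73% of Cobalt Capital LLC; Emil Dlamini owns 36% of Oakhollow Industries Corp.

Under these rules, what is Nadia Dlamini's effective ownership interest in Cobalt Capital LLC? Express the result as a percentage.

By parent–child attribution (R1), Nadia Dlamini is treated as also owning Emil Dlamini's interest in Copperline Foods Inc, giving 31% + 27% = 58%.
By parent–child attribution (R1), Nadia Dlamini is treated as also owning Emil Dlamini's interest in Oakhollow Industries Corp, giving 23% + 36% = 59%.
By parent–child attribution (R1), Nadia Dlamini is treated as owning Emil Dlamini's 8% interest in Cobalt Capital LLC.
Chain via Copperline Foods Inc. (R2): 58% × 73% = 42.34% of Cobalt Capital LLC.
Chain via Oakhollow Industries Corp. (R2): 59% × 17% = 10.03% of Cobalt Capital LLC.
Direct interest in Cobalt Capital LLC: 8%.
Aggregating (R3): 42.34% + 10.03% + 8% = 60.37%.

60.37%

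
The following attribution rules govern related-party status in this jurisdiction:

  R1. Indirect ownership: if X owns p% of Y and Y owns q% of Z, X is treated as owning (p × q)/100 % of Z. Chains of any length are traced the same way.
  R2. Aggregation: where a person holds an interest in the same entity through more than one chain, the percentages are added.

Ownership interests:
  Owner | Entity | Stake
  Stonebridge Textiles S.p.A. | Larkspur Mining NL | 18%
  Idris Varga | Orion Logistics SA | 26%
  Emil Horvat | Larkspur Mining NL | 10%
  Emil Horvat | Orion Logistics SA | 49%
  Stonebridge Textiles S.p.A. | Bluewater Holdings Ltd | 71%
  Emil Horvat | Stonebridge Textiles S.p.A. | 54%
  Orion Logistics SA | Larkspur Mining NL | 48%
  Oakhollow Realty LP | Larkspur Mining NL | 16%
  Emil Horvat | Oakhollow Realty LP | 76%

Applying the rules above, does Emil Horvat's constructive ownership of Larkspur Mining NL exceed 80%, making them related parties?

Chain via Orion Logistics SA (R1): 49% × 48% = 23.52% of Larkspur Mining NL.
Chain via Oakhollow Realty LP (R1): 76% × 16% = 12.16% of Larkspur Mining NL.
Chain via Stonebridge Textiles S.p.A. (R1): 54% × 18% = 9.72% of Larkspur Mining NL.
Direct interest in Larkspur Mining NL: 10%.
Aggregating (R2): 23.52% + 12.16% + 9.72% + 10% = 55.4%.
55.4% does not exceed the 80% threshold, so Emil is not a related party to Larkspur Mining NL.

No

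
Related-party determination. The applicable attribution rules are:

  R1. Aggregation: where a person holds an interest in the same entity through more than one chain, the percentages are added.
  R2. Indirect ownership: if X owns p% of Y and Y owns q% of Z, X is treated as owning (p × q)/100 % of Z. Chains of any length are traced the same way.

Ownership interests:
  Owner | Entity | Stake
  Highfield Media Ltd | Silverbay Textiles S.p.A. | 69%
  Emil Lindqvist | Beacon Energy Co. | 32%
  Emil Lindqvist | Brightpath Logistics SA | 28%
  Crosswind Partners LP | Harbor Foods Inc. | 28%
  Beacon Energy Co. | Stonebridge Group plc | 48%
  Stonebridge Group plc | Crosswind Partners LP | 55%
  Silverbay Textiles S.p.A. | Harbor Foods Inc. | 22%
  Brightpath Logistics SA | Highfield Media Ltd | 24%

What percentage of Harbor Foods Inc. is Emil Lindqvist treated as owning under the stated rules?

3.385536%

Chain via Beacon Energy Co. → Stonebridge Group plc → Crosswind Partners LP (R2): 32% × 48% × 55% × 28% = 2.36544% of Harbor Foods Inc.
Chain via Brightpath Logistics SA → Highfield Media Ltd → Silverbay Textiles S.p.A. (R2): 28% × 24% × 69% × 22% = 1.020096% of Harbor Foods Inc.
Aggregating (R1): 2.36544% + 1.020096% = 3.385536%.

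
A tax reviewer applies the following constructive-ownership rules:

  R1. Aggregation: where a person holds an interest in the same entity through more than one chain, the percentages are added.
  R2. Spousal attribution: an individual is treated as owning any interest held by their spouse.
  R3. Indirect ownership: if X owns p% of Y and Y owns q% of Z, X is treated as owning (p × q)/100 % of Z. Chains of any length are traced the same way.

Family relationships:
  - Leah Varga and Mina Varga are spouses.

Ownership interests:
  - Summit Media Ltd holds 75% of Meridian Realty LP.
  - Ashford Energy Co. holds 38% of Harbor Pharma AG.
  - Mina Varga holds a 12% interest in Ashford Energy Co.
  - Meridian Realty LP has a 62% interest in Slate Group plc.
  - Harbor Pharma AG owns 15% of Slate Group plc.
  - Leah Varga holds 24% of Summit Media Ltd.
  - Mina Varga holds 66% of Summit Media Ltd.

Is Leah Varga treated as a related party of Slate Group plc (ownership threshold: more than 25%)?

Yes

By spousal attribution (R2), Leah Varga is treated as also owning Mina Varga's interest in Summit Media Ltd, giving 24% + 66% = 90%.
By spousal attribution (R2), Leah Varga is treated as owning Mina Varga's 12% interest in Ashford Energy Co.
Chain via Summit Media Ltd → Meridian Realty LP (R3): 90% × 75% × 62% = 41.85% of Slate Group plc.
Chain via Ashford Energy Co. → Harbor Pharma AG (R3): 12% × 38% × 15% = 0.684% of Slate Group plc.
Aggregating (R1): 41.85% + 0.684% = 42.534%.
42.534% exceeds the 25% threshold, so Leah is a related party to Slate Group plc.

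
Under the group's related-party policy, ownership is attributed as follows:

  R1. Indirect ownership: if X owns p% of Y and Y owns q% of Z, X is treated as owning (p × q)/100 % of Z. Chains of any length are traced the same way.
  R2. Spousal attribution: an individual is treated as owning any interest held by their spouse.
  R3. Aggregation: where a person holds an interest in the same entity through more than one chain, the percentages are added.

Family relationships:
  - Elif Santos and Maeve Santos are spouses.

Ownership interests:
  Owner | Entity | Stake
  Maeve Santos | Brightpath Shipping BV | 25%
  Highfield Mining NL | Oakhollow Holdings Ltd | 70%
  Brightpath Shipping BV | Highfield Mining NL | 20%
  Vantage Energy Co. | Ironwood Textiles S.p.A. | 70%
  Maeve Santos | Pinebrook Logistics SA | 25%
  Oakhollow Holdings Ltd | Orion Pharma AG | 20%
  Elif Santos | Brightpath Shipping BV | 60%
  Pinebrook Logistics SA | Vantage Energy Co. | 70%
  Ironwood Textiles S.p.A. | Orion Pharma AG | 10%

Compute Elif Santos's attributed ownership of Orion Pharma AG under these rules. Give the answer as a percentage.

3.605%

By spousal attribution (R2), Elif Santos is treated as also owning Maeve Santos's interest in Brightpath Shipping BV, giving 60% + 25% = 85%.
By spousal attribution (R2), Elif Santos is treated as owning Maeve Santos's 25% interest in Pinebrook Logistics SA.
Chain via Brightpath Shipping BV → Highfield Mining NL → Oakhollow Holdings Ltd (R1): 85% × 20% × 70% × 20% = 2.38% of Orion Pharma AG.
Chain via Pinebrook Logistics SA → Vantage Energy Co. → Ironwood Textiles S.p.A. (R1): 25% × 70% × 70% × 10% = 1.225% of Orion Pharma AG.
Aggregating (R3): 2.38% + 1.225% = 3.605%.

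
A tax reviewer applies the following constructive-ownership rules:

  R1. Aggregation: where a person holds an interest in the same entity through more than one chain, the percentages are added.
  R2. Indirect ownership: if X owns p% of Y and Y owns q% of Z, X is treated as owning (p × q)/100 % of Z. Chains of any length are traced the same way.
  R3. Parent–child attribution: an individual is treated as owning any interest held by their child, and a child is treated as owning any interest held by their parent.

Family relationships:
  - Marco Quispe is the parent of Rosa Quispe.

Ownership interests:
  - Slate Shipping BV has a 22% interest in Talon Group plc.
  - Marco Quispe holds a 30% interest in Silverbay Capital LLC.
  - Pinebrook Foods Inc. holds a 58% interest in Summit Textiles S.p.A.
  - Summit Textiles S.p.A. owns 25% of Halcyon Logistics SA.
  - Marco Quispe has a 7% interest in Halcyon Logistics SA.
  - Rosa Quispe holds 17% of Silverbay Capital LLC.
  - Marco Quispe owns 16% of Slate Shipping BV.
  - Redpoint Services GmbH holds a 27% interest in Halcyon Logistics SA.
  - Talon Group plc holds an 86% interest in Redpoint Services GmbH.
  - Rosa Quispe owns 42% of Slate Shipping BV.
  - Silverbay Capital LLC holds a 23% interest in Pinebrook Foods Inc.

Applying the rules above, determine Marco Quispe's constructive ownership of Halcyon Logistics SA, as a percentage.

By parent–child attribution (R3), Marco Quispe is treated as also owning Rosa Quispe's interest in Silverbay Capital LLC, giving 30% + 17% = 47%.
By parent–child attribution (R3), Marco Quispe is treated as also owning Rosa Quispe's interest in Slate Shipping BV, giving 16% + 42% = 58%.
Chain via Silverbay Capital LLC → Pinebrook Foods Inc. → Summit Textiles S.p.A. (R2): 47% × 23% × 58% × 25% = 1.56745% of Halcyon Logistics SA.
Chain via Slate Shipping BV → Talon Group plc → Redpoint Services GmbH (R2): 58% × 22% × 86% × 27% = 2.962872% of Halcyon Logistics SA.
Direct interest in Halcyon Logistics SA: 7%.
Aggregating (R1): 1.56745% + 2.962872% + 7% = 11.530322%.

11.530322%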